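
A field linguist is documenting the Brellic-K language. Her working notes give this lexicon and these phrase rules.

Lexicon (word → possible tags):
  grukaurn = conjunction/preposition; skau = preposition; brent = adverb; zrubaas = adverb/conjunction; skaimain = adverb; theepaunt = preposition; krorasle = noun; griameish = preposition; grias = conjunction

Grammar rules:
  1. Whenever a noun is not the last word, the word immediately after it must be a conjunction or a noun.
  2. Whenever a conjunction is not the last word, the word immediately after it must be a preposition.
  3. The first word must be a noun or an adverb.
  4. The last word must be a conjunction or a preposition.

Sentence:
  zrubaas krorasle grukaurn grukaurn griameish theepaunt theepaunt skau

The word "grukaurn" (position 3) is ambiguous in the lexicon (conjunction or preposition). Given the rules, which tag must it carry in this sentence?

Candidates per position — 1:zrubaas {adverb,conjunction}; 2:krorasle {noun}; 3:grukaurn {conjunction,preposition}; 4:grukaurn {conjunction,preposition}; 5:griameish {preposition}; 6:theepaunt {preposition}; 7:theepaunt {preposition}; 8:skau {preposition}.
If word 1 were conjunction, no tagging could satisfy rule 2; so word 1 is adverb.
If word 3 were preposition, no tagging could satisfy rule 1; so word 3 is conjunction.
If word 4 were conjunction, no tagging could satisfy rule 2; so word 4 is preposition.
The unique satisfying tagging is: adverb noun conjunction preposition preposition preposition preposition preposition.
Checking: rule 1 satisfied; rule 2 satisfied; rule 3 satisfied; rule 4 satisfied.

conjunction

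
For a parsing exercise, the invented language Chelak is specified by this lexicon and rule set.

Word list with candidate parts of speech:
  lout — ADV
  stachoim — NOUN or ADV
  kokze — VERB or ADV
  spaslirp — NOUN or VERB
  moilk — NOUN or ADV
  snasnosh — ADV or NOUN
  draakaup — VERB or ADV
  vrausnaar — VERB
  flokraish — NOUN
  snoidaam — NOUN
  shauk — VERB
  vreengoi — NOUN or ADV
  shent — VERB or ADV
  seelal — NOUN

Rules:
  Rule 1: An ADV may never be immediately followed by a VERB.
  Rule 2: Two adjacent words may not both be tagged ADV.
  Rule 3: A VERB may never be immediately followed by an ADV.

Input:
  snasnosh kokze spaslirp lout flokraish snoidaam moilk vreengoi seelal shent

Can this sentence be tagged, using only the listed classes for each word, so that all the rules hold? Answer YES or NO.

YES

Candidates per position — 1:snasnosh {ADV,NOUN}; 2:kokze {VERB,ADV}; 3:spaslirp {NOUN,VERB}; 4:lout {ADV}; 5:flokraish {NOUN}; 6:snoidaam {NOUN}; 7:moilk {NOUN,ADV}; 8:vreengoi {NOUN,ADV}; 9:seelal {NOUN}; 10:shent {VERB,ADV}.
One satisfying assignment: NOUN ADV NOUN ADV NOUN NOUN NOUN NOUN NOUN ADV.
Rule-by-rule: rule 1 ok; rule 2 ok; rule 3 ok.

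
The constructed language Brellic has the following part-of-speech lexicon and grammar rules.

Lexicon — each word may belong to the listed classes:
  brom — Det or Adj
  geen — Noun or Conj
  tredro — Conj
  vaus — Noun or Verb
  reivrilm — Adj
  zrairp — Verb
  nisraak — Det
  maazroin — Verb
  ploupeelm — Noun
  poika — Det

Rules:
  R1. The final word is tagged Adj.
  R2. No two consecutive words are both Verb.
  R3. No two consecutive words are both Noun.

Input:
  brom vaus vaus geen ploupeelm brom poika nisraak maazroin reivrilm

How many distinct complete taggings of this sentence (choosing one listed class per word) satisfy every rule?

Candidates per position — 1:brom {Det,Adj}; 2:vaus {Noun,Verb}; 3:vaus {Noun,Verb}; 4:geen {Noun,Conj}; 5:ploupeelm {Noun}; 6:brom {Det,Adj}; 7:poika {Det}; 8:nisraak {Det}; 9:maazroin {Verb}; 10:reivrilm {Adj}.
There are 32 candidate sequences in total.
Checking each against the rules leaves 8 sequences.
Count = 8.

8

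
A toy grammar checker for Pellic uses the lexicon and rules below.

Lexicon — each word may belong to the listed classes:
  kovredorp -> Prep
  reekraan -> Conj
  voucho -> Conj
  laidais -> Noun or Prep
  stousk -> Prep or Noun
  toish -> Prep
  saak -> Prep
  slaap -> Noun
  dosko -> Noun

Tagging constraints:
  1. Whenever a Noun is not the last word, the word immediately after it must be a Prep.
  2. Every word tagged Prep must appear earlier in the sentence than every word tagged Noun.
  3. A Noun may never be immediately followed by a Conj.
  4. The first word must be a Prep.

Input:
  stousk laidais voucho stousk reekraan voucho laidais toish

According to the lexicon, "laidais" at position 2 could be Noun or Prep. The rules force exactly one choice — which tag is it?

Prep

Candidates per position — 1:stousk {Prep,Noun}; 2:laidais {Noun,Prep}; 3:voucho {Conj}; 4:stousk {Prep,Noun}; 5:reekraan {Conj}; 6:voucho {Conj}; 7:laidais {Noun,Prep}; 8:toish {Prep}.
Word 1 cannot be Noun — rule 2 would then fail for every completion. It is Prep.
Word 2 cannot be Noun — rule 1 would then fail for every completion. It is Prep.
Word 4 cannot be Noun — rule 1 would then fail for every completion. It is Prep.
Word 7 cannot be Noun — rule 2 would then fail for every completion. It is Prep.
The only consistent sequence is: Prep Prep Conj Prep Conj Conj Prep Prep.
Rule-by-rule: rule 1 ✓; rule 2 ✓; rule 3 ✓; rule 4 ✓.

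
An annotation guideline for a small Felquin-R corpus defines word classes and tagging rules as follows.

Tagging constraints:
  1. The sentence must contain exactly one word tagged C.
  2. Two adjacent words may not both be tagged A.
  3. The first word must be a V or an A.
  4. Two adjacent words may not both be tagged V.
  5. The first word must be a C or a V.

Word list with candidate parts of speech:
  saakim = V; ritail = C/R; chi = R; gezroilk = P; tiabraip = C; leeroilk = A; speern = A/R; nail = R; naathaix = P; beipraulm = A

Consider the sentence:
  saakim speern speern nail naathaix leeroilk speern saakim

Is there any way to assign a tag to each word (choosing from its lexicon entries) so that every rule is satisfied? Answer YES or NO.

Candidates per position — 1:saakim {V}; 2:speern {A,R}; 3:speern {A,R}; 4:nail {R}; 5:naathaix {P}; 6:leeroilk {A}; 7:speern {A,R}; 8:saakim {V}.
Rule 1 cannot be satisfied by any choice of tags from the lexicon.
So there is no consistent tagging.

NO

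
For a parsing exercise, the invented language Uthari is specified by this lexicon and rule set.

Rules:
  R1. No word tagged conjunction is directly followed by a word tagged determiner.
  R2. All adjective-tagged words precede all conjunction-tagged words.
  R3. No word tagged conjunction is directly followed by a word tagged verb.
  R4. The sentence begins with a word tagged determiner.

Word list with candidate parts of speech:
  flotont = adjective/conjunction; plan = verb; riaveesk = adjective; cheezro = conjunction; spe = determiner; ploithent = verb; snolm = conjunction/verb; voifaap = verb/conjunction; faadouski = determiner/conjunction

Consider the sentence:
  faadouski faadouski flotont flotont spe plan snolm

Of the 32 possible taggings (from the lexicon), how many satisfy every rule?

Candidates per position — 1:faadouski {determiner,conjunction}; 2:faadouski {determiner,conjunction}; 3:flotont {adjective,conjunction}; 4:flotont {adjective,conjunction}; 5:spe {determiner}; 6:plan {verb}; 7:snolm {conjunction,verb}.
There are 32 candidate sequences in total.
The sequences that satisfy every rule: determiner determiner adjective adjective determiner verb conjunction; determiner determiner adjective adjective determiner verb verb.
Count = 2.

2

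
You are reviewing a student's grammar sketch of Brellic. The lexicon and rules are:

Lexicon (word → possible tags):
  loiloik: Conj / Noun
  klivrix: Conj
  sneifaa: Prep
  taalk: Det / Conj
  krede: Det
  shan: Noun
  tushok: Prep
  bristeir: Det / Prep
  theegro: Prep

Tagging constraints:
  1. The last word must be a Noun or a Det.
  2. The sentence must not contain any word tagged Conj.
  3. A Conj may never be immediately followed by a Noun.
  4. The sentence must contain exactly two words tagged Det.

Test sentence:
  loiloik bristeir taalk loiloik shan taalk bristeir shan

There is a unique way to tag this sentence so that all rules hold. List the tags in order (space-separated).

Candidates per position — 1:loiloik {Conj,Noun}; 2:bristeir {Det,Prep}; 3:taalk {Det,Conj}; 4:loiloik {Conj,Noun}; 5:shan {Noun}; 6:taalk {Det,Conj}; 7:bristeir {Det,Prep}; 8:shan {Noun}.
Word 1 cannot be Conj — rule 2 would then fail for every completion. It is Noun.
Word 3 cannot be Conj — rule 2 would then fail for every completion. It is Det.
Word 4 cannot be Conj — rule 2 would then fail for every completion. It is Noun.
Word 6 cannot be Conj — rule 2 would then fail for every completion. It is Det.
Word 7 cannot be Det — rule 4 would then fail for every completion. It is Prep.
Word 2 cannot be Det — rule 4 would then fail for every completion. It is Prep.
The only consistent sequence is: Noun Prep Det Noun Noun Det Prep Noun.
Check: rule 1 satisfied; rule 2 satisfied; rule 3 satisfied; rule 4 satisfied.

Noun Prep Det Noun Noun Det Prep Noun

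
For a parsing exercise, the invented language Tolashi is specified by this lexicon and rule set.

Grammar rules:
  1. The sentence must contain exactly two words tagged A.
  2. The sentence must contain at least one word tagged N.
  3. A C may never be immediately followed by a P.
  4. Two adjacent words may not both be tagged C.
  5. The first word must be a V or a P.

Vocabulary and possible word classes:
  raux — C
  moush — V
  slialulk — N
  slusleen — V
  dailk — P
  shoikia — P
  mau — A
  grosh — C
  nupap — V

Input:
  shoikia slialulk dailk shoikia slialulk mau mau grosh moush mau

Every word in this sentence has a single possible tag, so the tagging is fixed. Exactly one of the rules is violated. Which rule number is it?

1

Fixed tagging: P N P P N A A C V A.
Checking each rule: R1 fail, R2 pass, R3 pass, R4 pass, R5 pass.
Only rule 1 fails.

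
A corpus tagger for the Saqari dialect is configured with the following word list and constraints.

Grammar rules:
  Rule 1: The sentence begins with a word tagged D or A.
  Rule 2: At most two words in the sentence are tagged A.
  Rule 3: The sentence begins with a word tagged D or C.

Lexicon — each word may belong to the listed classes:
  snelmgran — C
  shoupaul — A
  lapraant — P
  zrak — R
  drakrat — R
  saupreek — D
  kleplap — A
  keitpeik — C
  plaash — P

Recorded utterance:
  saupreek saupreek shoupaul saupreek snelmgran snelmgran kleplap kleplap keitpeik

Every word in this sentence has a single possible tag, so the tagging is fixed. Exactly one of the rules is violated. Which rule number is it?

Fixed tagging: D D A D C C A A C.
Rule check: R1 ok, R2 fails, R3 ok.
Only rule 2 fails.

2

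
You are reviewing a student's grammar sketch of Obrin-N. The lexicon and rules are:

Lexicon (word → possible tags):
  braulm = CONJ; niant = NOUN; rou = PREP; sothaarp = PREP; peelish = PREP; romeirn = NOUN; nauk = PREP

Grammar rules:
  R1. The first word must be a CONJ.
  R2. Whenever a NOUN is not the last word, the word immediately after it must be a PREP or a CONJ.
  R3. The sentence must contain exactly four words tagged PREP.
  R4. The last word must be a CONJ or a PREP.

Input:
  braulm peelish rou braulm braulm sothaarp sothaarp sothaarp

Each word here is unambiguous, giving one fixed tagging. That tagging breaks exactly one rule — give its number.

3

Fixed tagging: CONJ PREP PREP CONJ CONJ PREP PREP PREP.
Checking each rule: R1 ✓, R2 ✓, R3 ✗, R4 ✓.
Only rule 3 fails.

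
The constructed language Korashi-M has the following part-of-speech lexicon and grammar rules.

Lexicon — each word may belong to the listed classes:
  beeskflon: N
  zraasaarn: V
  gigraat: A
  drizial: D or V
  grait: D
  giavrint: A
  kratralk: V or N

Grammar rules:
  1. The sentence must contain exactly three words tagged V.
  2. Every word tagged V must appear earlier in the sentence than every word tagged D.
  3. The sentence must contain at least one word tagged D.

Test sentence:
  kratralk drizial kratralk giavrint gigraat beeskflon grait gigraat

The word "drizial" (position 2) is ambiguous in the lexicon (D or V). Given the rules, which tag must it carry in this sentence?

V

Candidates per position — 1:kratralk {V,N}; 2:drizial {D,V}; 3:kratralk {V,N}; 4:giavrint {A}; 5:gigraat {A}; 6:beeskflon {N}; 7:grait {D}; 8:gigraat {A}.
At position 1, choosing N makes rule 1 impossible to satisfy; hence V.
At position 2, choosing D makes rule 1 impossible to satisfy; hence V.
At position 3, choosing N makes rule 1 impossible to satisfy; hence V.
That leaves exactly one tagging: V V V A A N D A.
Rule-by-rule: rule 1 holds; rule 2 holds; rule 3 holds.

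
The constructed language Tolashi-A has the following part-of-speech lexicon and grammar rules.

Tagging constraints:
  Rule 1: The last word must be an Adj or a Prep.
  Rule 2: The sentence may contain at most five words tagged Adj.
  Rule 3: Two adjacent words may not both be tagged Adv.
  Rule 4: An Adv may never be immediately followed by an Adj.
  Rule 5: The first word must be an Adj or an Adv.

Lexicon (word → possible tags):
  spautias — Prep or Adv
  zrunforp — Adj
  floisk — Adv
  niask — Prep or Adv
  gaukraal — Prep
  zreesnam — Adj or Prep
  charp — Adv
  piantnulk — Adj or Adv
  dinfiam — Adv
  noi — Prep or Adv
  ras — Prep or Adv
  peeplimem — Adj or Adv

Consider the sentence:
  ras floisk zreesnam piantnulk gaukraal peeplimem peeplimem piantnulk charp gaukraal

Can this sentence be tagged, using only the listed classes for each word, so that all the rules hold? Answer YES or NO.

Candidates per position — 1:ras {Prep,Adv}; 2:floisk {Adv}; 3:zreesnam {Adj,Prep}; 4:piantnulk {Adj,Adv}; 5:gaukraal {Prep}; 6:peeplimem {Adj,Adv}; 7:peeplimem {Adj,Adv}; 8:piantnulk {Adj,Adv}; 9:charp {Adv}; 10:gaukraal {Prep}.
Every candidate sequence violates at least one rule; no consistent tagging exists.

NO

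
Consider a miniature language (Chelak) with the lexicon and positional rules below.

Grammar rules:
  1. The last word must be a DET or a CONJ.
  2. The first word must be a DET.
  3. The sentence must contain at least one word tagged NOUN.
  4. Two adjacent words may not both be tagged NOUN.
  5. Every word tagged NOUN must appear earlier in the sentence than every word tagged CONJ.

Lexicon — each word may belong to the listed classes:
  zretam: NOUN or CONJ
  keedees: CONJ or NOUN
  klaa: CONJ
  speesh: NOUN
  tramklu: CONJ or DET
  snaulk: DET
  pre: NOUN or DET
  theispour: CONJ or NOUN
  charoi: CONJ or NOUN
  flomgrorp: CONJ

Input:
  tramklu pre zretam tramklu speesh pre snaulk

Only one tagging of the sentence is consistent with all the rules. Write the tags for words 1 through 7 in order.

Candidates per position — 1:tramklu {CONJ,DET}; 2:pre {NOUN,DET}; 3:zretam {NOUN,CONJ}; 4:tramklu {CONJ,DET}; 5:speesh {NOUN}; 6:pre {NOUN,DET}; 7:snaulk {DET}.
At position 1, choosing CONJ makes rule 2 impossible to satisfy; hence DET.
At position 3, choosing CONJ makes rule 5 impossible to satisfy; hence NOUN.
At position 4, choosing CONJ makes rule 5 impossible to satisfy; hence DET.
At position 6, choosing NOUN makes rule 4 impossible to satisfy; hence DET.
At position 2, choosing NOUN makes rule 4 impossible to satisfy; hence DET.
The only consistent sequence is: DET DET NOUN DET NOUN DET DET.
Rule-by-rule: rule 1 holds; rule 2 holds; rule 3 holds; rule 4 holds; rule 5 holds.

DET DET NOUN DET NOUN DET DET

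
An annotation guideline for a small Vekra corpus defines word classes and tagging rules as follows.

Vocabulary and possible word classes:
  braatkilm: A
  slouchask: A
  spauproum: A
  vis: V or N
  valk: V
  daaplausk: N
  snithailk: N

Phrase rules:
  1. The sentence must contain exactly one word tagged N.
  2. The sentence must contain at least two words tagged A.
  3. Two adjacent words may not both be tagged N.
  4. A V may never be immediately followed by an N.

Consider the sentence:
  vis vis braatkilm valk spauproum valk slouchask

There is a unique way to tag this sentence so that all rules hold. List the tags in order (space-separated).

N V A V A V A

Candidates per position — 1:vis {V,N}; 2:vis {V,N}; 3:braatkilm {A}; 4:valk {V}; 5:spauproum {A}; 6:valk {V}; 7:slouchask {A}.
The remaining ambiguous positions (1, 2) are resolved jointly — only one combination satisfies every rule.
That leaves exactly one tagging: N V A V A V A.
Verifying each rule — rule 1 ok; rule 2 ok; rule 3 ok; rule 4 ok.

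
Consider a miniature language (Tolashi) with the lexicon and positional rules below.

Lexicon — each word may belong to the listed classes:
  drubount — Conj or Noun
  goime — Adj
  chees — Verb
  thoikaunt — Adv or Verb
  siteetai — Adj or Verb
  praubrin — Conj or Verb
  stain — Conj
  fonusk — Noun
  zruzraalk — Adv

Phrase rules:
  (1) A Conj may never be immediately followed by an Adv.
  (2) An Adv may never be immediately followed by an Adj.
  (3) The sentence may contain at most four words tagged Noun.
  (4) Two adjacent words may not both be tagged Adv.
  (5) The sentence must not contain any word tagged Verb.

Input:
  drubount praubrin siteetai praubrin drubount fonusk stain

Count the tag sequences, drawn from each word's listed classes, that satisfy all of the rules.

Candidates per position — 1:drubount {Conj,Noun}; 2:praubrin {Conj,Verb}; 3:siteetai {Adj,Verb}; 4:praubrin {Conj,Verb}; 5:drubount {Conj,Noun}; 6:fonusk {Noun}; 7:stain {Conj}.
There are 32 candidate sequences in total.
The sequences that satisfy every rule: Conj Conj Adj Conj Conj Noun Conj; Conj Conj Adj Conj Noun Noun Conj; Noun Conj Adj Conj Conj Noun Conj; Noun Conj Adj Conj Noun Noun Conj.
Count = 4.

4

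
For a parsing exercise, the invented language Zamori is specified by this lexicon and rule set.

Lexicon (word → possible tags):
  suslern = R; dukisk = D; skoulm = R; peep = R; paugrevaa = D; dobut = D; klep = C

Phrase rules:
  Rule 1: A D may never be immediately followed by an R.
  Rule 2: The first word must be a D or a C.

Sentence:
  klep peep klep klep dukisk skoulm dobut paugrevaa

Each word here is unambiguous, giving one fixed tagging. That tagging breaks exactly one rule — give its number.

1

Fixed tagging: C R C C D R D D.
Applying the rules: R1 fail, R2 pass.
Only rule 1 fails.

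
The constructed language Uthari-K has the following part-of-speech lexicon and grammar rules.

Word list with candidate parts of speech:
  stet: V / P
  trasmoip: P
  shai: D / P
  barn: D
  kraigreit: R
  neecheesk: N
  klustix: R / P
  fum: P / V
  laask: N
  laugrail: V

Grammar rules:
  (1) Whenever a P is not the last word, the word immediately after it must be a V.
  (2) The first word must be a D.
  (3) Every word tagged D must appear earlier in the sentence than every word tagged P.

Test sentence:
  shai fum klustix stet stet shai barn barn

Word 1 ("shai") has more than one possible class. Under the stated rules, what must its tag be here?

D

Candidates per position — 1:shai {D,P}; 2:fum {P,V}; 3:klustix {R,P}; 4:stet {V,P}; 5:stet {V,P}; 6:shai {D,P}; 7:barn {D}; 8:barn {D}.
At position 1, choosing P makes rule 2 impossible to satisfy; hence D.
At position 2, choosing P makes rule 1 impossible to satisfy; hence V.
At position 3, choosing P makes rule 3 impossible to satisfy; hence R.
At position 4, choosing P makes rule 3 impossible to satisfy; hence V.
At position 5, choosing P makes rule 1 impossible to satisfy; hence V.
At position 6, choosing P makes rule 1 impossible to satisfy; hence D.
So the tagging must be: D V R V V D D D.
Check: rule 1 satisfied; rule 2 satisfied; rule 3 satisfied.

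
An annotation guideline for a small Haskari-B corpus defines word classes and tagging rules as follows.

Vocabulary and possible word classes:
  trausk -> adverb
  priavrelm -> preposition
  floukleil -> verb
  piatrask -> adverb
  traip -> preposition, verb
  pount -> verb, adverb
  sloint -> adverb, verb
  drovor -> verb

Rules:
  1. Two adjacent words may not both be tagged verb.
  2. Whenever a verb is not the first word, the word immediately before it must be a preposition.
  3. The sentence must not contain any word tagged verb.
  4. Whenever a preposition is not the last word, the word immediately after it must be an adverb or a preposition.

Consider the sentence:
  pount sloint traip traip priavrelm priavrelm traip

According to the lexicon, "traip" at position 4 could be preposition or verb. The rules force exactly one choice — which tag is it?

preposition

Candidates per position — 1:pount {verb,adverb}; 2:sloint {adverb,verb}; 3:traip {preposition,verb}; 4:traip {preposition,verb}; 5:priavrelm {preposition}; 6:priavrelm {preposition}; 7:traip {preposition,verb}.
Position 1: verb is ruled out by rule 3; that leaves adverb.
Position 2: verb is ruled out by rule 2; that leaves adverb.
Position 3: verb is ruled out by rule 2; that leaves preposition.
Position 4: verb is ruled out by rule 3; that leaves preposition.
Position 7: verb is ruled out by rule 3; that leaves preposition.
The unique satisfying tagging is: adverb adverb preposition preposition preposition preposition preposition.
Checking: rule 1 ✓; rule 2 ✓; rule 3 ✓; rule 4 ✓.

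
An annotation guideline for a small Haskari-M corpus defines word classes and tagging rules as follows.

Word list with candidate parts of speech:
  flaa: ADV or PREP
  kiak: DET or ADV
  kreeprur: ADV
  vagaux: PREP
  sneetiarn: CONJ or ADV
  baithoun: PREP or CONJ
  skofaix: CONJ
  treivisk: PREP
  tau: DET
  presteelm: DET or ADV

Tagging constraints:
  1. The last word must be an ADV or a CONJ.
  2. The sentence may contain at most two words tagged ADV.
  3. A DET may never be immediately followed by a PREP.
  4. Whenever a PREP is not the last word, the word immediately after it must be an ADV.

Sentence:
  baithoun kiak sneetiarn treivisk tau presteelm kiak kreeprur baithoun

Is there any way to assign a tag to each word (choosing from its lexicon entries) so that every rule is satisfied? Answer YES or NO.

NO

Candidates per position — 1:baithoun {PREP,CONJ}; 2:kiak {DET,ADV}; 3:sneetiarn {CONJ,ADV}; 4:treivisk {PREP}; 5:tau {DET}; 6:presteelm {DET,ADV}; 7:kiak {DET,ADV}; 8:kreeprur {ADV}; 9:baithoun {PREP,CONJ}.
Rule 4 cannot be satisfied by any choice of tags from the lexicon.
So there is no consistent tagging.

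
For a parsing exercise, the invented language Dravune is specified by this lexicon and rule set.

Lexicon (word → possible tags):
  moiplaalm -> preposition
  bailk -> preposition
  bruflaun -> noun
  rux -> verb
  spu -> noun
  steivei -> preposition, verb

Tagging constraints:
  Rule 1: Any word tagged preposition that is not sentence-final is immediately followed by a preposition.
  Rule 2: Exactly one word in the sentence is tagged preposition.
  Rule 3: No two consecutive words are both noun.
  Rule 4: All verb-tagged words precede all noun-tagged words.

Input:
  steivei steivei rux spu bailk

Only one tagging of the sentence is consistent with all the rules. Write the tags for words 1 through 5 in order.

verb verb verb noun preposition

Candidates per position — 1:steivei {preposition,verb}; 2:steivei {preposition,verb}; 3:rux {verb}; 4:spu {noun}; 5:bailk {preposition}.
If word 1 were preposition, no tagging could satisfy rule 1; so word 1 is verb.
If word 2 were preposition, no tagging could satisfy rule 1; so word 2 is verb.
The unique satisfying tagging is: verb verb verb noun preposition.
Checking: rule 1 satisfied; rule 2 satisfied; rule 3 satisfied; rule 4 satisfied.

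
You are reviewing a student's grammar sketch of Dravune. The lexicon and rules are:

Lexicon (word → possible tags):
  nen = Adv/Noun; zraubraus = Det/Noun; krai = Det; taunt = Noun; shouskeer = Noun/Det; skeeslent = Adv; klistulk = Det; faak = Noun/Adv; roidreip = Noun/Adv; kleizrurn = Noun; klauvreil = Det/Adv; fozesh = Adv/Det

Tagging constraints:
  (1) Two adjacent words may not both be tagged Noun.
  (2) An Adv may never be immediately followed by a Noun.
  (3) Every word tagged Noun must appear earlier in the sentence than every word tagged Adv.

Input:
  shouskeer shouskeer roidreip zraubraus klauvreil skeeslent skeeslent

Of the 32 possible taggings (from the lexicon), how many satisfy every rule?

10

Candidates per position — 1:shouskeer {Noun,Det}; 2:shouskeer {Noun,Det}; 3:roidreip {Noun,Adv}; 4:zraubraus {Det,Noun}; 5:klauvreil {Det,Adv}; 6:skeeslent {Adv}; 7:skeeslent {Adv}.
There are 32 candidate sequences in total.
Checking each against the rules leaves 10 sequences.
Count = 10.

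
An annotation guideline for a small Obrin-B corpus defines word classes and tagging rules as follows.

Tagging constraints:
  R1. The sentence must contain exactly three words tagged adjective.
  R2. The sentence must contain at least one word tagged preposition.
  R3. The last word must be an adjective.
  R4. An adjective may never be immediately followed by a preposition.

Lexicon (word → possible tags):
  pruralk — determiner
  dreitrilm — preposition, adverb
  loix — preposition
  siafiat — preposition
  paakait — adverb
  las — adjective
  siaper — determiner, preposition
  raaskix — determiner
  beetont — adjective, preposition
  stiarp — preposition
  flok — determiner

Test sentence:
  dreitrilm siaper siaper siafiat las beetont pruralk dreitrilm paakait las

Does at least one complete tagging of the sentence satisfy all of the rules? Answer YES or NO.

YES

Candidates per position — 1:dreitrilm {preposition,adverb}; 2:siaper {determiner,preposition}; 3:siaper {determiner,preposition}; 4:siafiat {preposition}; 5:las {adjective}; 6:beetont {adjective,preposition}; 7:pruralk {determiner}; 8:dreitrilm {preposition,adverb}; 9:paakait {adverb}; 10:las {adjective}.
One satisfying assignment: preposition preposition preposition preposition adjective adjective determiner adverb adverb adjective.
Checking: rule 1 satisfied; rule 2 satisfied; rule 3 satisfied; rule 4 satisfied.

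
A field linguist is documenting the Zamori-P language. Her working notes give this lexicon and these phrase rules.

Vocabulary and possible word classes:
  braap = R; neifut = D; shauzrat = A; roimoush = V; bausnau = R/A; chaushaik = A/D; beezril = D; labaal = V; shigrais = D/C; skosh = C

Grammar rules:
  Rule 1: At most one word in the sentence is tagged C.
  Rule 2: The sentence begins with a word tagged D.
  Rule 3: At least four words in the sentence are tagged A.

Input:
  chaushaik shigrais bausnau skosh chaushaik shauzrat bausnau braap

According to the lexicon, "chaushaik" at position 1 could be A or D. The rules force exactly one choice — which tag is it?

D

Candidates per position — 1:chaushaik {A,D}; 2:shigrais {D,C}; 3:bausnau {R,A}; 4:skosh {C}; 5:chaushaik {A,D}; 6:shauzrat {A}; 7:bausnau {R,A}; 8:braap {R}.
Position 1: tagging it A would leave rule 2 unsatisfiable, so it must be D.
Position 2: tagging it C would leave rule 1 unsatisfiable, so it must be D.
Position 3: tagging it R would leave rule 3 unsatisfiable, so it must be A.
Position 5: tagging it D would leave rule 3 unsatisfiable, so it must be A.
Position 7: tagging it R would leave rule 3 unsatisfiable, so it must be A.
That leaves exactly one tagging: D D A C A A A R.
Verifying each rule — rule 1 ✓; rule 2 ✓; rule 3 ✓.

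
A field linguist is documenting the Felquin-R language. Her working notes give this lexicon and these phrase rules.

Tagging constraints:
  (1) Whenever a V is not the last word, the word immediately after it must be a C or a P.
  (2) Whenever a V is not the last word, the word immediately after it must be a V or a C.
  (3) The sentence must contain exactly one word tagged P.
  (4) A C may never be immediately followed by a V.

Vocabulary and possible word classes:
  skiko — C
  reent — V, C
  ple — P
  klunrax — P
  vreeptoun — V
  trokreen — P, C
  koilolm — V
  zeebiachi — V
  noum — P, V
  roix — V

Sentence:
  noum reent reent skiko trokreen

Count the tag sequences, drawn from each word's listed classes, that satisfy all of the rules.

Candidates per position — 1:noum {P,V}; 2:reent {V,C}; 3:reent {V,C}; 4:skiko {C}; 5:trokreen {P,C}.
There are 16 candidate sequences in total.
The sequences that satisfy every rule: P V C C C; P C C C C; V C C C P.
Count = 3.

3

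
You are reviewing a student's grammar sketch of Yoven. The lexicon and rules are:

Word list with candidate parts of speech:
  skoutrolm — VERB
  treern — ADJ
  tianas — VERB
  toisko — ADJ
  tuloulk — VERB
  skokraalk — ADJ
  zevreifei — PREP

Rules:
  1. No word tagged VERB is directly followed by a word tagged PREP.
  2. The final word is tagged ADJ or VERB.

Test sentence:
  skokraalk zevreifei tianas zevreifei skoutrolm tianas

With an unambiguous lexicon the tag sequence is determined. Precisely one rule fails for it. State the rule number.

Fixed tagging: ADJ PREP VERB PREP VERB VERB.
Rule check: R1 fails, R2 ok.
Only rule 1 fails.

1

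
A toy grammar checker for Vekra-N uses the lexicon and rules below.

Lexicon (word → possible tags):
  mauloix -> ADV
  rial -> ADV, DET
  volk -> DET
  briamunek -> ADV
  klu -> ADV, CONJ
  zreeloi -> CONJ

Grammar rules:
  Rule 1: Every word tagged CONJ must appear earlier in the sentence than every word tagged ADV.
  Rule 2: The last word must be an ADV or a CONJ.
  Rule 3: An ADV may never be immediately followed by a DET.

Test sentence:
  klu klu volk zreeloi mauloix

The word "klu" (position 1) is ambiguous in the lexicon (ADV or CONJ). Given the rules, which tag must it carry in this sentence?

Candidates per position — 1:klu {ADV,CONJ}; 2:klu {ADV,CONJ}; 3:volk {DET}; 4:zreeloi {CONJ}; 5:mauloix {ADV}.
If word 1 were ADV, no tagging could satisfy rule 1; so word 1 is CONJ.
If word 2 were ADV, no tagging could satisfy rule 1; so word 2 is CONJ.
The only consistent sequence is: CONJ CONJ DET CONJ ADV.
Verifying each rule — rule 1 holds; rule 2 holds; rule 3 holds.

CONJ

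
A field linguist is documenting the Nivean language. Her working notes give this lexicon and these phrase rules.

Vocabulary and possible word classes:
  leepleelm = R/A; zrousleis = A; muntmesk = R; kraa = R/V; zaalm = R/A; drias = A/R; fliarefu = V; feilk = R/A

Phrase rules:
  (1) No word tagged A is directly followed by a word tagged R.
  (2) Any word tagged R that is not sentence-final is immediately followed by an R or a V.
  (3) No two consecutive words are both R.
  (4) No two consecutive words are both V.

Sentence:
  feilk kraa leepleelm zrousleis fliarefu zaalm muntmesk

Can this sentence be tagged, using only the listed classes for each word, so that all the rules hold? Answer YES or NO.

NO

Candidates per position — 1:feilk {R,A}; 2:kraa {R,V}; 3:leepleelm {R,A}; 4:zrousleis {A}; 5:fliarefu {V}; 6:zaalm {R,A}; 7:muntmesk {R}.
Every candidate sequence violates at least one rule; no consistent tagging exists.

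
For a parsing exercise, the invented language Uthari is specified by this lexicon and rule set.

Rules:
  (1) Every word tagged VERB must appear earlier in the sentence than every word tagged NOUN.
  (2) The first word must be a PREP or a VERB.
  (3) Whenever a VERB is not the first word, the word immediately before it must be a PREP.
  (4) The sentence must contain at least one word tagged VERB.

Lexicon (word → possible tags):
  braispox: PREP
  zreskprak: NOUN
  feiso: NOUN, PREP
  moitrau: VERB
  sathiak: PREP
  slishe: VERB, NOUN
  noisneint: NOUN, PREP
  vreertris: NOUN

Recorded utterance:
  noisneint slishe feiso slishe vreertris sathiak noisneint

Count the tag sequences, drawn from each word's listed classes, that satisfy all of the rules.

6

Candidates per position — 1:noisneint {NOUN,PREP}; 2:slishe {VERB,NOUN}; 3:feiso {NOUN,PREP}; 4:slishe {VERB,NOUN}; 5:vreertris {NOUN}; 6:sathiak {PREP}; 7:noisneint {NOUN,PREP}.
There are 32 candidate sequences in total.
Checking each against the rules leaves 6 sequences.
Count = 6.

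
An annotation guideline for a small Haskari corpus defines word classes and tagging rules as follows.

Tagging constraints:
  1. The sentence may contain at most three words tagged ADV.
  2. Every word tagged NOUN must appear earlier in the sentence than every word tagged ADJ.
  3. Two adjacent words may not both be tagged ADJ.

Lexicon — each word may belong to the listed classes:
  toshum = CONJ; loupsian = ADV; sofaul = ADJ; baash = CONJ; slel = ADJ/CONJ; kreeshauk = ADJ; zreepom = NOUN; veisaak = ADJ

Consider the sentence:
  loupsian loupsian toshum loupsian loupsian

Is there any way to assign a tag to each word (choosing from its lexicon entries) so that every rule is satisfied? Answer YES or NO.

Candidates per position — 1:loupsian {ADV}; 2:loupsian {ADV}; 3:toshum {CONJ}; 4:loupsian {ADV}; 5:loupsian {ADV}.
Rule 1 cannot be satisfied by any choice of tags from the lexicon.
So there is no consistent tagging.

NO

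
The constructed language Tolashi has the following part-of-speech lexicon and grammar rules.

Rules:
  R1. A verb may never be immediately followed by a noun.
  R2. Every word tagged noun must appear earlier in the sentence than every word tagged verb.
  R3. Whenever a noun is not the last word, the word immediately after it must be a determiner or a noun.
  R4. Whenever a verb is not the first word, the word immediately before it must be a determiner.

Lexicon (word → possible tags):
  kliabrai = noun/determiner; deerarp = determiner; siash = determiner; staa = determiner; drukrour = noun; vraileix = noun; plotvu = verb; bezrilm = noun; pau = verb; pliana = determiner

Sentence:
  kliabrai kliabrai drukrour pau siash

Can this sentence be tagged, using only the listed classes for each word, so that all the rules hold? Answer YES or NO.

Candidates per position — 1:kliabrai {noun,determiner}; 2:kliabrai {noun,determiner}; 3:drukrour {noun}; 4:pau {verb}; 5:siash {determiner}.
Rule 3 cannot be satisfied by any choice of tags from the lexicon.
So there is no consistent tagging.

NO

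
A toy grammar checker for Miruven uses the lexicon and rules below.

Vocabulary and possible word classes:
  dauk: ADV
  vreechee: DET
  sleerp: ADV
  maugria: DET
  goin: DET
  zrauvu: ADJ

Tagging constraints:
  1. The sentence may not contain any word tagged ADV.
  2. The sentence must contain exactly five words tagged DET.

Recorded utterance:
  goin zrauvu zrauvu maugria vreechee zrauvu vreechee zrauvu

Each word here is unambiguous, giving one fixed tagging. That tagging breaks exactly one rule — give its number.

2

Fixed tagging: DET ADJ ADJ DET DET ADJ DET ADJ.
Applying the rules: R1 ok, R2 fails.
Only rule 2 fails.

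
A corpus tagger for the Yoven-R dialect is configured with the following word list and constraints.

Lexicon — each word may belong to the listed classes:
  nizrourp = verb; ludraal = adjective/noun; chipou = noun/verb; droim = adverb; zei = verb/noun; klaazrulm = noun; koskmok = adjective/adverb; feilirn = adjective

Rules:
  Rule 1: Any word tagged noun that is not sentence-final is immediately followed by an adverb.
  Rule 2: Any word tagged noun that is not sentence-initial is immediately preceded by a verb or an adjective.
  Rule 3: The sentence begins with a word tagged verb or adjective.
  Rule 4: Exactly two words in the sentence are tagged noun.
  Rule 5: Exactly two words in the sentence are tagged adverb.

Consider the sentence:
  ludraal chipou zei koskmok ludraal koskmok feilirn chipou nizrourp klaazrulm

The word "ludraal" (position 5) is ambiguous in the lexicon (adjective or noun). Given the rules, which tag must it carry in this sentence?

Candidates per position — 1:ludraal {adjective,noun}; 2:chipou {noun,verb}; 3:zei {verb,noun}; 4:koskmok {adjective,adverb}; 5:ludraal {adjective,noun}; 6:koskmok {adjective,adverb}; 7:feilirn {adjective}; 8:chipou {noun,verb}; 9:nizrourp {verb}; 10:klaazrulm {noun}.
Position 1: tagging it noun would leave rule 1 unsatisfiable, so it must be adjective.
Position 2: tagging it noun would leave rule 1 unsatisfiable, so it must be verb.
Position 4: tagging it adjective would leave rule 5 unsatisfiable, so it must be adverb.
Position 5: tagging it noun would leave rule 2 unsatisfiable, so it must be adjective.
Position 6: tagging it adjective would leave rule 5 unsatisfiable, so it must be adverb.
Position 8: tagging it noun would leave rule 1 unsatisfiable, so it must be verb.
Position 3: tagging it verb would leave rule 4 unsatisfiable, so it must be noun.
That leaves exactly one tagging: adjective verb noun adverb adjective adverb adjective verb verb noun.
Verifying each rule — rule 1 ok; rule 2 ok; rule 3 ok; rule 4 ok; rule 5 ok.

adjective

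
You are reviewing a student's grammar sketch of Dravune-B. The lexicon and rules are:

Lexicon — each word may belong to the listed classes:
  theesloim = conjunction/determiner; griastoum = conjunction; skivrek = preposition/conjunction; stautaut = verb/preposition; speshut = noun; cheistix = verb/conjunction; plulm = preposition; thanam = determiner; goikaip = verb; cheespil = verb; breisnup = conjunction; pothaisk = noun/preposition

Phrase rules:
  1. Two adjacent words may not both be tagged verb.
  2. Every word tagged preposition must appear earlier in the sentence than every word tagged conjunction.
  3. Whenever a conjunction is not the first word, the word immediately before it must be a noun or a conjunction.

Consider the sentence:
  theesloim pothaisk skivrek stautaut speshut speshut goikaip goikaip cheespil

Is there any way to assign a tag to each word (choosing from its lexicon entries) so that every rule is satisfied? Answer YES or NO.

NO

Candidates per position — 1:theesloim {conjunction,determiner}; 2:pothaisk {noun,preposition}; 3:skivrek {preposition,conjunction}; 4:stautaut {verb,preposition}; 5:speshut {noun}; 6:speshut {noun}; 7:goikaip {verb}; 8:goikaip {verb}; 9:cheespil {verb}.
Rule 1 cannot be satisfied by any choice of tags from the lexicon.
So there is no consistent tagging.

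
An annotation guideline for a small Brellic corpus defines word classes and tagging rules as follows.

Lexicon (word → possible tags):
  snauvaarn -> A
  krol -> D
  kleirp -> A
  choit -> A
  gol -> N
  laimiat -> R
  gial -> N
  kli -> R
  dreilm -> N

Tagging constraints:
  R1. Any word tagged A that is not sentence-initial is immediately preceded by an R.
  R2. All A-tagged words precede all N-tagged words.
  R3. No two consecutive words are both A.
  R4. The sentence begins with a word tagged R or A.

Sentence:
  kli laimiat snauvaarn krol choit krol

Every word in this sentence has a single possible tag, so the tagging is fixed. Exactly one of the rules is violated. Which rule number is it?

1

Fixed tagging: R R A D A D.
Rule check: R1 ✗, R2 ✓, R3 ✓, R4 ✓.
Only rule 1 fails.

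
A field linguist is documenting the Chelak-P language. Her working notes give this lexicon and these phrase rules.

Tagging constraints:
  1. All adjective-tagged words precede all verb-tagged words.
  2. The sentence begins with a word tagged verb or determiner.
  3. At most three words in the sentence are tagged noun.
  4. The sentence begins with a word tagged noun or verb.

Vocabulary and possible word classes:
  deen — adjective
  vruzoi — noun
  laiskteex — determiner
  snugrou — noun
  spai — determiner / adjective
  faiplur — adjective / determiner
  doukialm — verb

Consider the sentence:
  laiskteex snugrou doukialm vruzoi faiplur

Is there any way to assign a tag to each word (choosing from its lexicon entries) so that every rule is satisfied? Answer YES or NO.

NO

Candidates per position — 1:laiskteex {determiner}; 2:snugrou {noun}; 3:doukialm {verb}; 4:vruzoi {noun}; 5:faiplur {adjective,determiner}.
Rule 4 cannot be satisfied by any choice of tags from the lexicon.
So there is no consistent tagging.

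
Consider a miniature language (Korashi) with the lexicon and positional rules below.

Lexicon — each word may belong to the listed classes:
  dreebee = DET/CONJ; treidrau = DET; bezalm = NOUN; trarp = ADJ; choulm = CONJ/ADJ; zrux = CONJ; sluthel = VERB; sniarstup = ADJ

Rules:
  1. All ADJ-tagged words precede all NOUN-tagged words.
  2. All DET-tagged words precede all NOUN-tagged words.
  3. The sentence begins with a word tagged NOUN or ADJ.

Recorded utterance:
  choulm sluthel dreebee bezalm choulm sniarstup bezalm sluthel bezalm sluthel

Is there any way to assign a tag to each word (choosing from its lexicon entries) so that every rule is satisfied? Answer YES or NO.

NO

Candidates per position — 1:choulm {CONJ,ADJ}; 2:sluthel {VERB}; 3:dreebee {DET,CONJ}; 4:bezalm {NOUN}; 5:choulm {CONJ,ADJ}; 6:sniarstup {ADJ}; 7:bezalm {NOUN}; 8:sluthel {VERB}; 9:bezalm {NOUN}; 10:sluthel {VERB}.
Rule 1 cannot be satisfied by any choice of tags from the lexicon.
So there is no consistent tagging.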